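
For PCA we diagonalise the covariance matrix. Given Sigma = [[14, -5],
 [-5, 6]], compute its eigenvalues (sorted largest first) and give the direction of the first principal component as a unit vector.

Step 1 — characteristic polynomial of 2×2 Sigma:
  det(Sigma - λI) = λ² - trace · λ + det = 0.
  trace = 14 + 6 = 20, det = 14·6 - (-5)² = 59.
Step 2 — discriminant:
  Δ = trace² - 4·det = 400 - 236 = 164.
Step 3 — eigenvalues:
  λ = (trace ± √Δ)/2 = (20 ± 12.8062)/2,
  λ_1 = 16.4031,  λ_2 = 3.5969.

Step 4 — unit eigenvector for λ_1: solve (Sigma - λ_1 I)v = 0. First row:
  (14 - 16.4031)·v_x + (-5)·v_y = 0, i.e. (-2.4031)·v_x + (-5)·v_y = 0,
  so v ∝ (b, λ_1 - a) = (-5, 2.4031); multiply by -1 so the first entry is positive: u = (5, -2.4031).
  ||u|| = √((5)² + (-2.4031)²) = √(30.775) ≈ 5.5475,
  v_1 = u/||u|| ≈ (0.9013, -0.4332) (||v_1|| = 1).

λ_1 = 16.4031,  λ_2 = 3.5969;  v_1 ≈ (0.9013, -0.4332)


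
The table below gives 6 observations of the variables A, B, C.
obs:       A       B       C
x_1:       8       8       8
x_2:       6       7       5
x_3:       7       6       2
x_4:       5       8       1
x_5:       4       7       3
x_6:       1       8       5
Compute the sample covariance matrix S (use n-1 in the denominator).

Step 1 — column means:
  mean(A) = (8 + 6 + 7 + 5 + 4 + 1) / 6 = 31/6 = 5.1667
  mean(B) = (8 + 7 + 6 + 8 + 7 + 8) / 6 = 44/6 = 7.3333
  mean(C) = (8 + 5 + 2 + 1 + 3 + 5) / 6 = 24/6 = 4

Step 2 — sample covariance S[i,j] = (1/(n-1)) · Σ_k (x_{k,i} - mean_i) · (x_{k,j} - mean_j), with n-1 = 5.
  S[A,A] = ((2.8333)·(2.8333) + (0.8333)·(0.8333) + (1.8333)·(1.8333) + (-0.1667)·(-0.1667) + (-1.1667)·(-1.1667) + (-4.1667)·(-4.1667)) / 5 = 30.8333/5 = 6.1667
  S[A,B] = ((2.8333)·(0.6667) + (0.8333)·(-0.3333) + (1.8333)·(-1.3333) + (-0.1667)·(0.6667) + (-1.1667)·(-0.3333) + (-4.1667)·(0.6667)) / 5 = -3.3333/5 = -0.6667
  S[A,C] = ((2.8333)·(4) + (0.8333)·(1) + (1.8333)·(-2) + (-0.1667)·(-3) + (-1.1667)·(-1) + (-4.1667)·(1)) / 5 = 6/5 = 1.2
  S[B,B] = ((0.6667)·(0.6667) + (-0.3333)·(-0.3333) + (-1.3333)·(-1.3333) + (0.6667)·(0.6667) + (-0.3333)·(-0.3333) + (0.6667)·(0.6667)) / 5 = 3.3333/5 = 0.6667
  S[B,C] = ((0.6667)·(4) + (-0.3333)·(1) + (-1.3333)·(-2) + (0.6667)·(-3) + (-0.3333)·(-1) + (0.6667)·(1)) / 5 = 4/5 = 0.8
  S[C,C] = ((4)·(4) + (1)·(1) + (-2)·(-2) + (-3)·(-3) + (-1)·(-1) + (1)·(1)) / 5 = 32/5 = 6.4

S is symmetric (S[j,i] = S[i,j]). Assembling:

S = [[6.1667, -0.6667, 1.2],
 [-0.6667, 0.6667, 0.8],
 [1.2, 0.8, 6.4]]


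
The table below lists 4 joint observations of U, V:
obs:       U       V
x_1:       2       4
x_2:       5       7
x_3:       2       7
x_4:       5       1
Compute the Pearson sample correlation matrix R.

Step 1 — column means:
  mean(U) = (2 + 5 + 2 + 5) / 4 = 14/4 = 3.5
  mean(V) = (4 + 7 + 7 + 1) / 4 = 19/4 = 4.75

Step 2 — sample variances and covariances s[i,j] = (1/(n-1)) · Σ_k (x_{k,i} - mean_i) · (x_{k,j} - mean_j), with n-1 = 3:
  s[U,U] = ((-1.5)·(-1.5) + (1.5)·(1.5) + (-1.5)·(-1.5) + (1.5)·(1.5)) / 3 = 9/3 = 3
  s[U,V] = ((-1.5)·(-0.75) + (1.5)·(2.25) + (-1.5)·(2.25) + (1.5)·(-3.75)) / 3 = -4.5/3 = -1.5
  s[V,V] = ((-0.75)·(-0.75) + (2.25)·(2.25) + (2.25)·(2.25) + (-3.75)·(-3.75)) / 3 = 24.75/3 = 8.25
  Sample standard deviations s_i = √(s[i,i]):
  s(U) = √(3) = 1.7321
  s(V) = √(8.25) = 2.8723

Step 3 — r_{ij} = s_{ij} / (s_i · s_j):
  r[U,U] = 1 (diagonal).
  r[U,V] = -1.5 / (1.7321 · 2.8723) = -1.5 / 4.9749 = -0.3015
  r[V,V] = 1 (diagonal).

R is symmetric with unit diagonal. Assembling:

R = [[1, -0.3015],
 [-0.3015, 1]]


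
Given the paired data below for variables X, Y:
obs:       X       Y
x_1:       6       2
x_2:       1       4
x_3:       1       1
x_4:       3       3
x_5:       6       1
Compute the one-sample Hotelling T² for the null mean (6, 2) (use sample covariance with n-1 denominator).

Step 1 — sample mean vector:
  mean(X) = (6 + 1 + 1 + 3 + 6) / 5 = 17/5 = 3.4
  mean(Y) = (2 + 4 + 1 + 3 + 1) / 5 = 11/5 = 2.2
  x̄ = (3.4, 2.2),  deviation x̄ - mu_0 = (3.4, 2.2) - (6, 2) = (-2.6, 0.2).

Step 2 — sample covariance matrix, S[i,j] = (1/(n-1)) · Σ_k (x_{k,i} - mean_i) · (x_{k,j} - mean_j), divisor n-1 = 4:
  S[X,X] = ((2.6)·(2.6) + (-2.4)·(-2.4) + (-2.4)·(-2.4) + (-0.4)·(-0.4) + (2.6)·(2.6)) / 4 = 25.2/4 = 6.3
  S[X,Y] = ((2.6)·(-0.2) + (-2.4)·(1.8) + (-2.4)·(-1.2) + (-0.4)·(0.8) + (2.6)·(-1.2)) / 4 = -5.4/4 = -1.35
  S[Y,Y] = ((-0.2)·(-0.2) + (1.8)·(1.8) + (-1.2)·(-1.2) + (0.8)·(0.8) + (-1.2)·(-1.2)) / 4 = 6.8/4 = 1.7
  S = [[6.3, -1.35],
 [-1.35, 1.7]].

Step 3 — invert S. det(S) = 6.3·1.7 - (-1.35)² = 8.8875.
  S^{-1} = (1/det) · [[d, -b], [-b, a]] = [[0.1913, 0.1519],
 [0.1519, 0.7089]].

Step 4 — quadratic form (x̄ - mu_0)^T · S^{-1} · (x̄ - mu_0):
  S^{-1} · (x̄ - mu_0) = (-0.4669, -0.2532),
  (x̄ - mu_0)^T · [...] = (-2.6)·(-0.4669) + (0.2)·(-0.2532) = 1.1634.

Step 5 — scale by n: T² = 5 · 1.1634 = 5.8172.

T² ≈ 5.8172


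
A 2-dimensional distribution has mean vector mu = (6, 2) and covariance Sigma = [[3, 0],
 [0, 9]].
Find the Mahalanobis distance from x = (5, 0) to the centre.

Step 1 — centre the observation: (x - mu) = (-1, -2).

Step 2 — invert Sigma. det(Sigma) = 3·9 - (0)² = 27.
  Sigma^{-1} = (1/det) · [[d, -b], [-b, a]] = [[0.3333, 0],
 [0, 0.1111]].

Step 3 — form the quadratic (x - mu)^T · Sigma^{-1} · (x - mu):
  Sigma^{-1} · (x - mu) = (-0.3333, -0.2222).
  (x - mu)^T · [Sigma^{-1} · (x - mu)] = (-1)·(-0.3333) + (-2)·(-0.2222) = 0.7778.

Step 4 — take square root: d = √(0.7778) ≈ 0.8819.

d(x, mu) = √(0.7778) ≈ 0.8819


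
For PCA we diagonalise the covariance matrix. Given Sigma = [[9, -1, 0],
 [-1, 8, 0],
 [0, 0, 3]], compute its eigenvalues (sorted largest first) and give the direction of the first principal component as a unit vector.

Step 1 — characteristic polynomial p(λ) = det(λI - Sigma) = λ³ - tr·λ² + c_1·λ - det, where tr = trace, c_1 = sum of the principal 2×2 minors, det = det(Sigma):
  tr = 9 + 8 + 3 = 20,
  c_1 = (9·8 - (-1)²) + (9·3 - (0)²) + (8·3 - (0)²) = 71 + 27 + 24 = 122,
  det = 9·(8·3 - (0)²) - (-1)·((-1)·3 - (0)·(0)) + (0)·((-1)·(0) - 8·(0)) = 9·(24) - (-1)·(-3) + (0)·(0) = 213.
  So p(λ) = λ³ - 20λ² + 122λ - 213.
Step 2 — look for an integer root (rational root theorem: any rational root is an integer divisor of 213). Testing λ = 3:
  p(3) = 27 - 180 + 366 - 213 = 0  ✓
  Dividing out (λ - 3): p(λ) = (λ - 3)(λ² - 17λ + 71).
Step 3 — remaining eigenvalues from the quadratic λ² - 17λ + 71 = 0:
  Δ = 17² - 4·71 = 289 - 284 = 5,  λ = (17 ± √5)/2 = (17 ± 2.2361)/2 ≈ 9.618 or 7.382.
  Sorted: λ_1 = 9.618,  λ_2 = 7.382,  λ_3 = 3  (check: sum = 20 = tr ✓).

Step 4 — unit eigenvector for λ_1 ≈ 9.618: v spans the null space of (Sigma - λ_1 I), whose rows are
  r_1 = (-0.618, -1, 0),  r_2 = (-1, -1.618, 0),  r_3 = (0, 0, -6.618).
  v is orthogonal to every row, so take v ∝ r_1 × r_3 = ((-1)·(-6.618) - (0)·(0), (0)·(0) - (-0.618)·(-6.618), (-0.618)·(0) - (-1)·(0)) ≈ (6.618, -4.0902, 0).
  Let u = (6.618, -4.0902, 0).
  ||u|| = √((6.618)² + (-4.0902)² + (0)²) = √(60.5279) ≈ 7.78,  v_1 = u/||u|| ≈ (0.8507, -0.5257, 0) (||v_1|| = 1).

λ_1 = 9.618,  λ_2 = 7.382,  λ_3 = 3;  v_1 ≈ (0.8507, -0.5257, 0)


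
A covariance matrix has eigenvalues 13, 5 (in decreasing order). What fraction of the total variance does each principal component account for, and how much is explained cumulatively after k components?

Step 1 — total variance = trace(Sigma) = Σ λ_i = 13 + 5 = 18.

Step 2 — fraction explained by component i = λ_i / Σ λ:
  PC1: 13/18 = 0.7222
  PC2: 5/18 = 0.2778

Step 3 — cumulative fraction after k components = (λ_1 + ... + λ_k) / Σ λ:
  k = 1: 13/18 = 0.7222
  k = 2: (13 + 5)/18 = 18/18 = 1

Summary (fraction, with percent):

explained: PC1 0.7222 (72.22%), PC2 0.2778 (27.78%);  cumulative: 0.7222, 1


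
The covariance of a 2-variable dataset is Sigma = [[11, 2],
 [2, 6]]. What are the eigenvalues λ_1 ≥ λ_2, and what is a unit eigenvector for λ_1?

Step 1 — characteristic polynomial of 2×2 Sigma:
  det(Sigma - λI) = λ² - trace · λ + det = 0.
  trace = 11 + 6 = 17, det = 11·6 - (2)² = 62.
Step 2 — discriminant:
  Δ = trace² - 4·det = 289 - 248 = 41.
Step 3 — eigenvalues:
  λ = (trace ± √Δ)/2 = (17 ± 6.4031)/2,
  λ_1 = 11.7016,  λ_2 = 5.2984.

Step 4 — unit eigenvector for λ_1: solve (Sigma - λ_1 I)v = 0. First row:
  (11 - 11.7016)·v_x + (2)·v_y = 0, i.e. (-0.7016)·v_x + (2)·v_y = 0,
  so v ∝ (b, λ_1 - a) = (2, 0.7016) = u.
  ||u|| = √((2)² + (0.7016)²) = √(4.4922) ≈ 2.1195,
  v_1 = u/||u|| ≈ (0.9436, 0.331) (||v_1|| = 1).

λ_1 = 11.7016,  λ_2 = 5.2984;  v_1 ≈ (0.9436, 0.331)


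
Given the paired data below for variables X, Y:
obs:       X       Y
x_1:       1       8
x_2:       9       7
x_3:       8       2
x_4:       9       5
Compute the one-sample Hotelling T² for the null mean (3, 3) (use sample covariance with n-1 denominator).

Step 1 — sample mean vector:
  mean(X) = (1 + 9 + 8 + 9) / 4 = 27/4 = 6.75
  mean(Y) = (8 + 7 + 2 + 5) / 4 = 22/4 = 5.5
  x̄ = (6.75, 5.5),  deviation x̄ - mu_0 = (6.75, 5.5) - (3, 3) = (3.75, 2.5).

Step 2 — sample covariance matrix, S[i,j] = (1/(n-1)) · Σ_k (x_{k,i} - mean_i) · (x_{k,j} - mean_j), divisor n-1 = 3:
  S[X,X] = ((-5.75)·(-5.75) + (2.25)·(2.25) + (1.25)·(1.25) + (2.25)·(2.25)) / 3 = 44.75/3 = 14.9167
  S[X,Y] = ((-5.75)·(2.5) + (2.25)·(1.5) + (1.25)·(-3.5) + (2.25)·(-0.5)) / 3 = -16.5/3 = -5.5
  S[Y,Y] = ((2.5)·(2.5) + (1.5)·(1.5) + (-3.5)·(-3.5) + (-0.5)·(-0.5)) / 3 = 21/3 = 7
  S = [[14.9167, -5.5],
 [-5.5, 7]].

Step 3 — invert S. det(S) = 14.9167·7 - (-5.5)² = 74.1667.
  S^{-1} = (1/det) · [[d, -b], [-b, a]] = [[0.0944, 0.0742],
 [0.0742, 0.2011]].

Step 4 — quadratic form (x̄ - mu_0)^T · S^{-1} · (x̄ - mu_0):
  S^{-1} · (x̄ - mu_0) = (0.5393, 0.7809),
  (x̄ - mu_0)^T · [...] = (3.75)·(0.5393) + (2.5)·(0.7809) = 3.9747.

Step 5 — scale by n: T² = 4 · 3.9747 = 15.8989.

T² ≈ 15.8989


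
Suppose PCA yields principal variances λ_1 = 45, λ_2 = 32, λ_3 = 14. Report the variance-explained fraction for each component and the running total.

Step 1 — total variance = trace(Sigma) = Σ λ_i = 45 + 32 + 14 = 91.

Step 2 — fraction explained by component i = λ_i / Σ λ:
  PC1: 45/91 = 0.4945
  PC2: 32/91 = 0.3516
  PC3: 14/91 = 0.1538

Step 3 — cumulative fraction after k components = (λ_1 + ... + λ_k) / Σ λ:
  k = 1: 45/91 = 0.4945
  k = 2: (45 + 32)/91 = 77/91 = 0.8462
  k = 3: (45 + 32 + 14)/91 = 91/91 = 1

Summary (fraction, with percent):

explained: PC1 0.4945 (49.45%), PC2 0.3516 (35.16%), PC3 0.1538 (15.38%);  cumulative: 0.4945, 0.8462, 1


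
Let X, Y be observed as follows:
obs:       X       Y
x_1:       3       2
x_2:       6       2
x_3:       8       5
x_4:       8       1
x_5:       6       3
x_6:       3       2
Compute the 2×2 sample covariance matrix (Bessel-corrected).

Step 1 — column means:
  mean(X) = (3 + 6 + 8 + 8 + 6 + 3) / 6 = 34/6 = 5.6667
  mean(Y) = (2 + 2 + 5 + 1 + 3 + 2) / 6 = 15/6 = 2.5

Step 2 — sample covariance S[i,j] = (1/(n-1)) · Σ_k (x_{k,i} - mean_i) · (x_{k,j} - mean_j), with n-1 = 5.
  S[X,X] = ((-2.6667)·(-2.6667) + (0.3333)·(0.3333) + (2.3333)·(2.3333) + (2.3333)·(2.3333) + (0.3333)·(0.3333) + (-2.6667)·(-2.6667)) / 5 = 25.3333/5 = 5.0667
  S[X,Y] = ((-2.6667)·(-0.5) + (0.3333)·(-0.5) + (2.3333)·(2.5) + (2.3333)·(-1.5) + (0.3333)·(0.5) + (-2.6667)·(-0.5)) / 5 = 5/5 = 1
  S[Y,Y] = ((-0.5)·(-0.5) + (-0.5)·(-0.5) + (2.5)·(2.5) + (-1.5)·(-1.5) + (0.5)·(0.5) + (-0.5)·(-0.5)) / 5 = 9.5/5 = 1.9

S is symmetric (S[j,i] = S[i,j]). Assembling:

S = [[5.0667, 1],
 [1, 1.9]]


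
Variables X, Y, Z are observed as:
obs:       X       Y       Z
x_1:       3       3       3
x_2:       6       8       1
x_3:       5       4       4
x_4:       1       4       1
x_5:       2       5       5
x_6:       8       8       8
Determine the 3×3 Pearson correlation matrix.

Step 1 — column means:
  mean(X) = (3 + 6 + 5 + 1 + 2 + 8) / 6 = 25/6 = 4.1667
  mean(Y) = (3 + 8 + 4 + 4 + 5 + 8) / 6 = 32/6 = 5.3333
  mean(Z) = (3 + 1 + 4 + 1 + 5 + 8) / 6 = 22/6 = 3.6667

Step 2 — sample variances and covariances s[i,j] = (1/(n-1)) · Σ_k (x_{k,i} - mean_i) · (x_{k,j} - mean_j), with n-1 = 5:
  s[X,X] = ((-1.1667)·(-1.1667) + (1.8333)·(1.8333) + (0.8333)·(0.8333) + (-3.1667)·(-3.1667) + (-2.1667)·(-2.1667) + (3.8333)·(3.8333)) / 5 = 34.8333/5 = 6.9667
  s[X,Y] = ((-1.1667)·(-2.3333) + (1.8333)·(2.6667) + (0.8333)·(-1.3333) + (-3.1667)·(-1.3333) + (-2.1667)·(-0.3333) + (3.8333)·(2.6667)) / 5 = 21.6667/5 = 4.3333
  s[X,Z] = ((-1.1667)·(-0.6667) + (1.8333)·(-2.6667) + (0.8333)·(0.3333) + (-3.1667)·(-2.6667) + (-2.1667)·(1.3333) + (3.8333)·(4.3333)) / 5 = 18.3333/5 = 3.6667
  s[Y,Y] = ((-2.3333)·(-2.3333) + (2.6667)·(2.6667) + (-1.3333)·(-1.3333) + (-1.3333)·(-1.3333) + (-0.3333)·(-0.3333) + (2.6667)·(2.6667)) / 5 = 23.3333/5 = 4.6667
  s[Y,Z] = ((-2.3333)·(-0.6667) + (2.6667)·(-2.6667) + (-1.3333)·(0.3333) + (-1.3333)·(-2.6667) + (-0.3333)·(1.3333) + (2.6667)·(4.3333)) / 5 = 8.6667/5 = 1.7333
  s[Z,Z] = ((-0.6667)·(-0.6667) + (-2.6667)·(-2.6667) + (0.3333)·(0.3333) + (-2.6667)·(-2.6667) + (1.3333)·(1.3333) + (4.3333)·(4.3333)) / 5 = 35.3333/5 = 7.0667
  Sample standard deviations s_i = √(s[i,i]):
  s(X) = √(6.9667) = 2.6394
  s(Y) = √(4.6667) = 2.1602
  s(Z) = √(7.0667) = 2.6583

Step 3 — r_{ij} = s_{ij} / (s_i · s_j):
  r[X,X] = 1 (diagonal).
  r[X,Y] = 4.3333 / (2.6394 · 2.1602) = 4.3333 / 5.7019 = 0.76
  r[X,Z] = 3.6667 / (2.6394 · 2.6583) = 3.6667 / 7.0165 = 0.5226
  r[Y,Y] = 1 (diagonal).
  r[Y,Z] = 1.7333 / (2.1602 · 2.6583) = 1.7333 / 5.7426 = 0.3018
  r[Z,Z] = 1 (diagonal).

R is symmetric with unit diagonal. Assembling:

R = [[1, 0.76, 0.5226],
 [0.76, 1, 0.3018],
 [0.5226, 0.3018, 1]]


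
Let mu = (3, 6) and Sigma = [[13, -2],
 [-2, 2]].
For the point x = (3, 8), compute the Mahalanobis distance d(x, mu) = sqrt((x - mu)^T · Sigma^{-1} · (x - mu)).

Step 1 — centre the observation: (x - mu) = (0, 2).

Step 2 — invert Sigma. det(Sigma) = 13·2 - (-2)² = 22.
  Sigma^{-1} = (1/det) · [[d, -b], [-b, a]] = [[0.0909, 0.0909],
 [0.0909, 0.5909]].

Step 3 — form the quadratic (x - mu)^T · Sigma^{-1} · (x - mu):
  Sigma^{-1} · (x - mu) = (0.1818, 1.1818).
  (x - mu)^T · [Sigma^{-1} · (x - mu)] = (0)·(0.1818) + (2)·(1.1818) = 2.3636.

Step 4 — take square root: d = √(2.3636) ≈ 1.5374.

d(x, mu) = √(2.3636) ≈ 1.5374


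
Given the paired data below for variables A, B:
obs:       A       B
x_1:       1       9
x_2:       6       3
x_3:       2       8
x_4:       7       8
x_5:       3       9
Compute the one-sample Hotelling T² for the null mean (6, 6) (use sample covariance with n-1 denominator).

Step 1 — sample mean vector:
  mean(A) = (1 + 6 + 2 + 7 + 3) / 5 = 19/5 = 3.8
  mean(B) = (9 + 3 + 8 + 8 + 9) / 5 = 37/5 = 7.4
  x̄ = (3.8, 7.4),  deviation x̄ - mu_0 = (3.8, 7.4) - (6, 6) = (-2.2, 1.4).

Step 2 — sample covariance matrix, S[i,j] = (1/(n-1)) · Σ_k (x_{k,i} - mean_i) · (x_{k,j} - mean_j), divisor n-1 = 4:
  S[A,A] = ((-2.8)·(-2.8) + (2.2)·(2.2) + (-1.8)·(-1.8) + (3.2)·(3.2) + (-0.8)·(-0.8)) / 4 = 26.8/4 = 6.7
  S[A,B] = ((-2.8)·(1.6) + (2.2)·(-4.4) + (-1.8)·(0.6) + (3.2)·(0.6) + (-0.8)·(1.6)) / 4 = -14.6/4 = -3.65
  S[B,B] = ((1.6)·(1.6) + (-4.4)·(-4.4) + (0.6)·(0.6) + (0.6)·(0.6) + (1.6)·(1.6)) / 4 = 25.2/4 = 6.3
  S = [[6.7, -3.65],
 [-3.65, 6.3]].

Step 3 — invert S. det(S) = 6.7·6.3 - (-3.65)² = 28.8875.
  S^{-1} = (1/det) · [[d, -b], [-b, a]] = [[0.2181, 0.1264],
 [0.1264, 0.2319]].

Step 4 — quadratic form (x̄ - mu_0)^T · S^{-1} · (x̄ - mu_0):
  S^{-1} · (x̄ - mu_0) = (-0.3029, 0.0467),
  (x̄ - mu_0)^T · [...] = (-2.2)·(-0.3029) + (1.4)·(0.0467) = 0.7318.

Step 5 — scale by n: T² = 5 · 0.7318 = 3.659.

T² ≈ 3.659


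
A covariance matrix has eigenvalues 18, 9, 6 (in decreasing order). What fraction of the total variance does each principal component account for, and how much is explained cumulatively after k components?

Step 1 — total variance = trace(Sigma) = Σ λ_i = 18 + 9 + 6 = 33.

Step 2 — fraction explained by component i = λ_i / Σ λ:
  PC1: 18/33 = 0.5455
  PC2: 9/33 = 0.2727
  PC3: 6/33 = 0.1818

Step 3 — cumulative fraction after k components = (λ_1 + ... + λ_k) / Σ λ:
  k = 1: 18/33 = 0.5455
  k = 2: (18 + 9)/33 = 27/33 = 0.8182
  k = 3: (18 + 9 + 6)/33 = 33/33 = 1

Summary (fraction, with percent):

explained: PC1 0.5455 (54.55%), PC2 0.2727 (27.27%), PC3 0.1818 (18.18%);  cumulative: 0.5455, 0.8182, 1


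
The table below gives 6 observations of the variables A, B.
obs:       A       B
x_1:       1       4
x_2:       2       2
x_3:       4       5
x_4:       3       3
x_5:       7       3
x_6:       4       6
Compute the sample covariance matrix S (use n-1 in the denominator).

Step 1 — column means:
  mean(A) = (1 + 2 + 4 + 3 + 7 + 4) / 6 = 21/6 = 3.5
  mean(B) = (4 + 2 + 5 + 3 + 3 + 6) / 6 = 23/6 = 3.8333

Step 2 — sample covariance S[i,j] = (1/(n-1)) · Σ_k (x_{k,i} - mean_i) · (x_{k,j} - mean_j), with n-1 = 5.
  S[A,A] = ((-2.5)·(-2.5) + (-1.5)·(-1.5) + (0.5)·(0.5) + (-0.5)·(-0.5) + (3.5)·(3.5) + (0.5)·(0.5)) / 5 = 21.5/5 = 4.3
  S[A,B] = ((-2.5)·(0.1667) + (-1.5)·(-1.8333) + (0.5)·(1.1667) + (-0.5)·(-0.8333) + (3.5)·(-0.8333) + (0.5)·(2.1667)) / 5 = 1.5/5 = 0.3
  S[B,B] = ((0.1667)·(0.1667) + (-1.8333)·(-1.8333) + (1.1667)·(1.1667) + (-0.8333)·(-0.8333) + (-0.8333)·(-0.8333) + (2.1667)·(2.1667)) / 5 = 10.8333/5 = 2.1667

S is symmetric (S[j,i] = S[i,j]). Assembling:

S = [[4.3, 0.3],
 [0.3, 2.1667]]


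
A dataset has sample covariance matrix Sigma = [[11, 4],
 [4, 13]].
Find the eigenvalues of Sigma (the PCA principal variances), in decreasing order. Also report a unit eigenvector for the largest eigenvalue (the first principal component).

Step 1 — characteristic polynomial of 2×2 Sigma:
  det(Sigma - λI) = λ² - trace · λ + det = 0.
  trace = 11 + 13 = 24, det = 11·13 - (4)² = 127.
Step 2 — discriminant:
  Δ = trace² - 4·det = 576 - 508 = 68.
Step 3 — eigenvalues:
  λ = (trace ± √Δ)/2 = (24 ± 8.2462)/2,
  λ_1 = 16.1231,  λ_2 = 7.8769.

Step 4 — unit eigenvector for λ_1: solve (Sigma - λ_1 I)v = 0. First row:
  (11 - 16.1231)·v_x + (4)·v_y = 0, i.e. (-5.1231)·v_x + (4)·v_y = 0,
  so v ∝ (b, λ_1 - a) = (4, 5.1231) = u.
  ||u|| = √((4)² + (5.1231)²) = √(42.2462) ≈ 6.4997,
  v_1 = u/||u|| ≈ (0.6154, 0.7882) (||v_1|| = 1).

λ_1 = 16.1231,  λ_2 = 7.8769;  v_1 ≈ (0.6154, 0.7882)


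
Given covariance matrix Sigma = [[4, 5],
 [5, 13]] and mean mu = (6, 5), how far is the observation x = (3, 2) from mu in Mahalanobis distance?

Step 1 — centre the observation: (x - mu) = (-3, -3).

Step 2 — invert Sigma. det(Sigma) = 4·13 - (5)² = 27.
  Sigma^{-1} = (1/det) · [[d, -b], [-b, a]] = [[0.4815, -0.1852],
 [-0.1852, 0.1481]].

Step 3 — form the quadratic (x - mu)^T · Sigma^{-1} · (x - mu):
  Sigma^{-1} · (x - mu) = (-0.8889, 0.1111).
  (x - mu)^T · [Sigma^{-1} · (x - mu)] = (-3)·(-0.8889) + (-3)·(0.1111) = 2.3333.

Step 4 — take square root: d = √(2.3333) ≈ 1.5275.

d(x, mu) = √(2.3333) ≈ 1.5275


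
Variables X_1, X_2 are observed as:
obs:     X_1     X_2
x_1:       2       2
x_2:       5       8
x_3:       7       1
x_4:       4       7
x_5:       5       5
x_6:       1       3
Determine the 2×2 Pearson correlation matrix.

Step 1 — column means:
  mean(X_1) = (2 + 5 + 7 + 4 + 5 + 1) / 6 = 24/6 = 4
  mean(X_2) = (2 + 8 + 1 + 7 + 5 + 3) / 6 = 26/6 = 4.3333

Step 2 — sample variances and covariances s[i,j] = (1/(n-1)) · Σ_k (x_{k,i} - mean_i) · (x_{k,j} - mean_j), with n-1 = 5:
  s[X_1,X_1] = ((-2)·(-2) + (1)·(1) + (3)·(3) + (0)·(0) + (1)·(1) + (-3)·(-3)) / 5 = 24/5 = 4.8
  s[X_1,X_2] = ((-2)·(-2.3333) + (1)·(3.6667) + (3)·(-3.3333) + (0)·(2.6667) + (1)·(0.6667) + (-3)·(-1.3333)) / 5 = 3/5 = 0.6
  s[X_2,X_2] = ((-2.3333)·(-2.3333) + (3.6667)·(3.6667) + (-3.3333)·(-3.3333) + (2.6667)·(2.6667) + (0.6667)·(0.6667) + (-1.3333)·(-1.3333)) / 5 = 39.3333/5 = 7.8667
  Sample standard deviations s_i = √(s[i,i]):
  s(X_1) = √(4.8) = 2.1909
  s(X_2) = √(7.8667) = 2.8048

Step 3 — r_{ij} = s_{ij} / (s_i · s_j):
  r[X_1,X_1] = 1 (diagonal).
  r[X_1,X_2] = 0.6 / (2.1909 · 2.8048) = 0.6 / 6.1449 = 0.0976
  r[X_2,X_2] = 1 (diagonal).

R is symmetric with unit diagonal. Assembling:

R = [[1, 0.0976],
 [0.0976, 1]]


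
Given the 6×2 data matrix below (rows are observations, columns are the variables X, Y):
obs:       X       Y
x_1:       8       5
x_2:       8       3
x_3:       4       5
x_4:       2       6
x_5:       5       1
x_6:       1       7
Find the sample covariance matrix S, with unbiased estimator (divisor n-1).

Step 1 — column means:
  mean(X) = (8 + 8 + 4 + 2 + 5 + 1) / 6 = 28/6 = 4.6667
  mean(Y) = (5 + 3 + 5 + 6 + 1 + 7) / 6 = 27/6 = 4.5

Step 2 — sample covariance S[i,j] = (1/(n-1)) · Σ_k (x_{k,i} - mean_i) · (x_{k,j} - mean_j), with n-1 = 5.
  S[X,X] = ((3.3333)·(3.3333) + (3.3333)·(3.3333) + (-0.6667)·(-0.6667) + (-2.6667)·(-2.6667) + (0.3333)·(0.3333) + (-3.6667)·(-3.6667)) / 5 = 43.3333/5 = 8.6667
  S[X,Y] = ((3.3333)·(0.5) + (3.3333)·(-1.5) + (-0.6667)·(0.5) + (-2.6667)·(1.5) + (0.3333)·(-3.5) + (-3.6667)·(2.5)) / 5 = -18/5 = -3.6
  S[Y,Y] = ((0.5)·(0.5) + (-1.5)·(-1.5) + (0.5)·(0.5) + (1.5)·(1.5) + (-3.5)·(-3.5) + (2.5)·(2.5)) / 5 = 23.5/5 = 4.7

S is symmetric (S[j,i] = S[i,j]). Assembling:

S = [[8.6667, -3.6],
 [-3.6, 4.7]]


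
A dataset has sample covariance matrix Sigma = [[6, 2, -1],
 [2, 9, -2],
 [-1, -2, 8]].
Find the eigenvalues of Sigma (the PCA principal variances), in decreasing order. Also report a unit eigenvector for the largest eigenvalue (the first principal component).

Step 1 — characteristic polynomial p(λ) = det(λI - Sigma) = λ³ - tr·λ² + c_1·λ - det, where tr = trace, c_1 = sum of the principal 2×2 minors, det = det(Sigma):
  tr = 6 + 9 + 8 = 23,
  c_1 = (6·9 - (2)²) + (6·8 - (-1)²) + (9·8 - (-2)²) = 50 + 47 + 68 = 165,
  det = 6·(9·8 - (-2)²) - (2)·((2)·8 - (-2)·(-1)) + (-1)·((2)·(-2) - 9·(-1)) = 6·(68) - (2)·(14) + (-1)·(5) = 375.
  So p(λ) = λ³ - 23λ² + 165λ - 375.
Step 2 — look for an integer root (rational root theorem: any rational root is an integer divisor of 375). Testing λ = 5:
  p(5) = 125 - 575 + 825 - 375 = 0  ✓
  Dividing out (λ - 5): p(λ) = (λ - 5)(λ² - 18λ + 75).
Step 3 — remaining eigenvalues from the quadratic λ² - 18λ + 75 = 0:
  Δ = 18² - 4·75 = 324 - 300 = 24,  λ = (18 ± √24)/2 = (18 ± 4.899)/2 ≈ 11.4495 or 6.5505.
  Sorted: λ_1 = 11.4495,  λ_2 = 6.5505,  λ_3 = 5  (check: sum = 23 = tr ✓).

Step 4 — unit eigenvector for λ_1 ≈ 11.4495: v spans the null space of (Sigma - λ_1 I), whose rows are
  r_1 = (-5.4495, 2, -1),  r_2 = (2, -2.4495, -2),  r_3 = (-1, -2, -3.4495).
  v is orthogonal to every row, so take v ∝ r_1 × r_2 = ((2)·(-2) - (-1)·(-2.4495), (-1)·(2) - (-5.4495)·(-2), (-5.4495)·(-2.4495) - (2)·(2)) ≈ (-6.4495, -12.899, 9.3485).
  Rescale (multiply by -1 so the first nonzero entry is positive): u = (6.4495, 12.899, -9.3485).
  ||u|| = √((6.4495)² + (12.899)² + (-9.3485)²) = √(295.3735) ≈ 17.1864,  v_1 = u/||u|| ≈ (0.3753, 0.7505, -0.5439) (||v_1|| = 1).

λ_1 = 11.4495,  λ_2 = 6.5505,  λ_3 = 5;  v_1 ≈ (0.3753, 0.7505, -0.5439)


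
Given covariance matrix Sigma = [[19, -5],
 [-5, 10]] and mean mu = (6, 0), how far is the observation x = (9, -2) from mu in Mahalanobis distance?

Step 1 — centre the observation: (x - mu) = (3, -2).

Step 2 — invert Sigma. det(Sigma) = 19·10 - (-5)² = 165.
  Sigma^{-1} = (1/det) · [[d, -b], [-b, a]] = [[0.0606, 0.0303],
 [0.0303, 0.1152]].

Step 3 — form the quadratic (x - mu)^T · Sigma^{-1} · (x - mu):
  Sigma^{-1} · (x - mu) = (0.1212, -0.1394).
  (x - mu)^T · [Sigma^{-1} · (x - mu)] = (3)·(0.1212) + (-2)·(-0.1394) = 0.6424.

Step 4 — take square root: d = √(0.6424) ≈ 0.8015.

d(x, mu) = √(0.6424) ≈ 0.8015


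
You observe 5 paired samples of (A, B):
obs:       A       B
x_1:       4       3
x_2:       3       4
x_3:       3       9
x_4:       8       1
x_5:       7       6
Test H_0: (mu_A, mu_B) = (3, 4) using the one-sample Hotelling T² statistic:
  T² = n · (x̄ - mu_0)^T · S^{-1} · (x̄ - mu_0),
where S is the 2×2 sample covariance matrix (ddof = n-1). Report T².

Step 1 — sample mean vector:
  mean(A) = (4 + 3 + 3 + 8 + 7) / 5 = 25/5 = 5
  mean(B) = (3 + 4 + 9 + 1 + 6) / 5 = 23/5 = 4.6
  x̄ = (5, 4.6),  deviation x̄ - mu_0 = (5, 4.6) - (3, 4) = (2, 0.6).

Step 2 — sample covariance matrix, S[i,j] = (1/(n-1)) · Σ_k (x_{k,i} - mean_i) · (x_{k,j} - mean_j), divisor n-1 = 4:
  S[A,A] = ((-1)·(-1) + (-2)·(-2) + (-2)·(-2) + (3)·(3) + (2)·(2)) / 4 = 22/4 = 5.5
  S[A,B] = ((-1)·(-1.6) + (-2)·(-0.6) + (-2)·(4.4) + (3)·(-3.6) + (2)·(1.4)) / 4 = -14/4 = -3.5
  S[B,B] = ((-1.6)·(-1.6) + (-0.6)·(-0.6) + (4.4)·(4.4) + (-3.6)·(-3.6) + (1.4)·(1.4)) / 4 = 37.2/4 = 9.3
  S = [[5.5, -3.5],
 [-3.5, 9.3]].

Step 3 — invert S. det(S) = 5.5·9.3 - (-3.5)² = 38.9.
  S^{-1} = (1/det) · [[d, -b], [-b, a]] = [[0.2391, 0.09],
 [0.09, 0.1414]].

Step 4 — quadratic form (x̄ - mu_0)^T · S^{-1} · (x̄ - mu_0):
  S^{-1} · (x̄ - mu_0) = (0.5321, 0.2648),
  (x̄ - mu_0)^T · [...] = (2)·(0.5321) + (0.6)·(0.2648) = 1.2231.

Step 5 — scale by n: T² = 5 · 1.2231 = 6.1157.

T² ≈ 6.1157


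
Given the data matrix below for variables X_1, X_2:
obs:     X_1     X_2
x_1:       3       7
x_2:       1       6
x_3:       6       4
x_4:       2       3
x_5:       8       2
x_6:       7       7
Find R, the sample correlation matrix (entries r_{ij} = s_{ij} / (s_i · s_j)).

Step 1 — column means:
  mean(X_1) = (3 + 1 + 6 + 2 + 8 + 7) / 6 = 27/6 = 4.5
  mean(X_2) = (7 + 6 + 4 + 3 + 2 + 7) / 6 = 29/6 = 4.8333

Step 2 — sample variances and covariances s[i,j] = (1/(n-1)) · Σ_k (x_{k,i} - mean_i) · (x_{k,j} - mean_j), with n-1 = 5:
  s[X_1,X_1] = ((-1.5)·(-1.5) + (-3.5)·(-3.5) + (1.5)·(1.5) + (-2.5)·(-2.5) + (3.5)·(3.5) + (2.5)·(2.5)) / 5 = 41.5/5 = 8.3
  s[X_1,X_2] = ((-1.5)·(2.1667) + (-3.5)·(1.1667) + (1.5)·(-0.8333) + (-2.5)·(-1.8333) + (3.5)·(-2.8333) + (2.5)·(2.1667)) / 5 = -8.5/5 = -1.7
  s[X_2,X_2] = ((2.1667)·(2.1667) + (1.1667)·(1.1667) + (-0.8333)·(-0.8333) + (-1.8333)·(-1.8333) + (-2.8333)·(-2.8333) + (2.1667)·(2.1667)) / 5 = 22.8333/5 = 4.5667
  Sample standard deviations s_i = √(s[i,i]):
  s(X_1) = √(8.3) = 2.881
  s(X_2) = √(4.5667) = 2.137

Step 3 — r_{ij} = s_{ij} / (s_i · s_j):
  r[X_1,X_1] = 1 (diagonal).
  r[X_1,X_2] = -1.7 / (2.881 · 2.137) = -1.7 / 6.1566 = -0.2761
  r[X_2,X_2] = 1 (diagonal).

R is symmetric with unit diagonal. Assembling:

R = [[1, -0.2761],
 [-0.2761, 1]]


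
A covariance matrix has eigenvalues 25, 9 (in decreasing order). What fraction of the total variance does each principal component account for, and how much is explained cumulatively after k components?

Step 1 — total variance = trace(Sigma) = Σ λ_i = 25 + 9 = 34.

Step 2 — fraction explained by component i = λ_i / Σ λ:
  PC1: 25/34 = 0.7353
  PC2: 9/34 = 0.2647

Step 3 — cumulative fraction after k components = (λ_1 + ... + λ_k) / Σ λ:
  k = 1: 25/34 = 0.7353
  k = 2: (25 + 9)/34 = 34/34 = 1

Summary (fraction, with percent):

explained: PC1 0.7353 (73.53%), PC2 0.2647 (26.47%);  cumulative: 0.7353, 1


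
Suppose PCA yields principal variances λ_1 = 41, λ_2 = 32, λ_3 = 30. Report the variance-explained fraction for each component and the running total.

Step 1 — total variance = trace(Sigma) = Σ λ_i = 41 + 32 + 30 = 103.

Step 2 — fraction explained by component i = λ_i / Σ λ:
  PC1: 41/103 = 0.3981
  PC2: 32/103 = 0.3107
  PC3: 30/103 = 0.2913

Step 3 — cumulative fraction after k components = (λ_1 + ... + λ_k) / Σ λ:
  k = 1: 41/103 = 0.3981
  k = 2: (41 + 32)/103 = 73/103 = 0.7087
  k = 3: (41 + 32 + 30)/103 = 103/103 = 1

Summary (fraction, with percent):

explained: PC1 0.3981 (39.81%), PC2 0.3107 (31.07%), PC3 0.2913 (29.13%);  cumulative: 0.3981, 0.7087, 1


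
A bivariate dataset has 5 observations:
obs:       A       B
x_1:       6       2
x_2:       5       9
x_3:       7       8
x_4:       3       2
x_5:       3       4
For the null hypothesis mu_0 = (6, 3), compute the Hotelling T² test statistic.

Step 1 — sample mean vector:
  mean(A) = (6 + 5 + 7 + 3 + 3) / 5 = 24/5 = 4.8
  mean(B) = (2 + 9 + 8 + 2 + 4) / 5 = 25/5 = 5
  x̄ = (4.8, 5),  deviation x̄ - mu_0 = (4.8, 5) - (6, 3) = (-1.2, 2).

Step 2 — sample covariance matrix, S[i,j] = (1/(n-1)) · Σ_k (x_{k,i} - mean_i) · (x_{k,j} - mean_j), divisor n-1 = 4:
  S[A,A] = ((1.2)·(1.2) + (0.2)·(0.2) + (2.2)·(2.2) + (-1.8)·(-1.8) + (-1.8)·(-1.8)) / 4 = 12.8/4 = 3.2
  S[A,B] = ((1.2)·(-3) + (0.2)·(4) + (2.2)·(3) + (-1.8)·(-3) + (-1.8)·(-1)) / 4 = 11/4 = 2.75
  S[B,B] = ((-3)·(-3) + (4)·(4) + (3)·(3) + (-3)·(-3) + (-1)·(-1)) / 4 = 44/4 = 11
  S = [[3.2, 2.75],
 [2.75, 11]].

Step 3 — invert S. det(S) = 3.2·11 - (2.75)² = 27.6375.
  S^{-1} = (1/det) · [[d, -b], [-b, a]] = [[0.398, -0.0995],
 [-0.0995, 0.1158]].

Step 4 — quadratic form (x̄ - mu_0)^T · S^{-1} · (x̄ - mu_0):
  S^{-1} · (x̄ - mu_0) = (-0.6766, 0.351),
  (x̄ - mu_0)^T · [...] = (-1.2)·(-0.6766) + (2)·(0.351) = 1.5139.

Step 5 — scale by n: T² = 5 · 1.5139 = 7.5694.

T² ≈ 7.5694


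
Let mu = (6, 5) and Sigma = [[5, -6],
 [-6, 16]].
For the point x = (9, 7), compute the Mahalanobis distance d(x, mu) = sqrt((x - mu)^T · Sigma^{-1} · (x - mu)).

Step 1 — centre the observation: (x - mu) = (3, 2).

Step 2 — invert Sigma. det(Sigma) = 5·16 - (-6)² = 44.
  Sigma^{-1} = (1/det) · [[d, -b], [-b, a]] = [[0.3636, 0.1364],
 [0.1364, 0.1136]].

Step 3 — form the quadratic (x - mu)^T · Sigma^{-1} · (x - mu):
  Sigma^{-1} · (x - mu) = (1.3636, 0.6364).
  (x - mu)^T · [Sigma^{-1} · (x - mu)] = (3)·(1.3636) + (2)·(0.6364) = 5.3636.

Step 4 — take square root: d = √(5.3636) ≈ 2.316.

d(x, mu) = √(5.3636) ≈ 2.316


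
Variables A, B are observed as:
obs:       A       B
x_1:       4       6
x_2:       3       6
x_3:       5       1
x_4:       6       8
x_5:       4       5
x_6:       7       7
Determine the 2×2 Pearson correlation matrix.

Step 1 — column means:
  mean(A) = (4 + 3 + 5 + 6 + 4 + 7) / 6 = 29/6 = 4.8333
  mean(B) = (6 + 6 + 1 + 8 + 5 + 7) / 6 = 33/6 = 5.5

Step 2 — sample variances and covariances s[i,j] = (1/(n-1)) · Σ_k (x_{k,i} - mean_i) · (x_{k,j} - mean_j), with n-1 = 5:
  s[A,A] = ((-0.8333)·(-0.8333) + (-1.8333)·(-1.8333) + (0.1667)·(0.1667) + (1.1667)·(1.1667) + (-0.8333)·(-0.8333) + (2.1667)·(2.1667)) / 5 = 10.8333/5 = 2.1667
  s[A,B] = ((-0.8333)·(0.5) + (-1.8333)·(0.5) + (0.1667)·(-4.5) + (1.1667)·(2.5) + (-0.8333)·(-0.5) + (2.1667)·(1.5)) / 5 = 4.5/5 = 0.9
  s[B,B] = ((0.5)·(0.5) + (0.5)·(0.5) + (-4.5)·(-4.5) + (2.5)·(2.5) + (-0.5)·(-0.5) + (1.5)·(1.5)) / 5 = 29.5/5 = 5.9
  Sample standard deviations s_i = √(s[i,i]):
  s(A) = √(2.1667) = 1.472
  s(B) = √(5.9) = 2.429

Step 3 — r_{ij} = s_{ij} / (s_i · s_j):
  r[A,A] = 1 (diagonal).
  r[A,B] = 0.9 / (1.472 · 2.429) = 0.9 / 3.5754 = 0.2517
  r[B,B] = 1 (diagonal).

R is symmetric with unit diagonal. Assembling:

R = [[1, 0.2517],
 [0.2517, 1]]


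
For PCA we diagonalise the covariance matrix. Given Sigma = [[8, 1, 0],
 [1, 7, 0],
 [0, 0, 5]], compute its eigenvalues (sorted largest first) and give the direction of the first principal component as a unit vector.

Step 1 — characteristic polynomial p(λ) = det(λI - Sigma) = λ³ - tr·λ² + c_1·λ - det, where tr = trace, c_1 = sum of the principal 2×2 minors, det = det(Sigma):
  tr = 8 + 7 + 5 = 20,
  c_1 = (8·7 - (1)²) + (8·5 - (0)²) + (7·5 - (0)²) = 55 + 40 + 35 = 130,
  det = 8·(7·5 - (0)²) - (1)·((1)·5 - (0)·(0)) + (0)·((1)·(0) - 7·(0)) = 8·(35) - (1)·(5) + (0)·(0) = 275.
  So p(λ) = λ³ - 20λ² + 130λ - 275.
Step 2 — look for an integer root (rational root theorem: any rational root is an integer divisor of 275). Testing λ = 5:
  p(5) = 125 - 500 + 650 - 275 = 0  ✓
  Dividing out (λ - 5): p(λ) = (λ - 5)(λ² - 15λ + 55).
Step 3 — remaining eigenvalues from the quadratic λ² - 15λ + 55 = 0:
  Δ = 15² - 4·55 = 225 - 220 = 5,  λ = (15 ± √5)/2 = (15 ± 2.2361)/2 ≈ 8.618 or 6.382.
  Sorted: λ_1 = 8.618,  λ_2 = 6.382,  λ_3 = 5  (check: sum = 20 = tr ✓).

Step 4 — unit eigenvector for λ_1 ≈ 8.618: v spans the null space of (Sigma - λ_1 I), whose rows are
  r_1 = (-0.618, 1, 0),  r_2 = (1, -1.618, 0),  r_3 = (0, 0, -3.618).
  v is orthogonal to every row, so take v ∝ r_1 × r_3 = ((1)·(-3.618) - (0)·(0), (0)·(0) - (-0.618)·(-3.618), (-0.618)·(0) - (1)·(0)) ≈ (-3.618, -2.2361, 0).
  Rescale (multiply by -1 so the first nonzero entry is positive): u = (3.618, 2.2361, 0).
  ||u|| = √((3.618)² + (2.2361)² + (0)²) = √(18.0902) ≈ 4.2533,  v_1 = u/||u|| ≈ (0.8507, 0.5257, 0) (||v_1|| = 1).

λ_1 = 8.618,  λ_2 = 6.382,  λ_3 = 5;  v_1 ≈ (0.8507, 0.5257, 0)


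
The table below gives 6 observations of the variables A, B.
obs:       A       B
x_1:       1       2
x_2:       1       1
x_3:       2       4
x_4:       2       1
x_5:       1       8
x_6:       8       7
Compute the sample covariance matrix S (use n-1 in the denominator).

Step 1 — column means:
  mean(A) = (1 + 1 + 2 + 2 + 1 + 8) / 6 = 15/6 = 2.5
  mean(B) = (2 + 1 + 4 + 1 + 8 + 7) / 6 = 23/6 = 3.8333

Step 2 — sample covariance S[i,j] = (1/(n-1)) · Σ_k (x_{k,i} - mean_i) · (x_{k,j} - mean_j), with n-1 = 5.
  S[A,A] = ((-1.5)·(-1.5) + (-1.5)·(-1.5) + (-0.5)·(-0.5) + (-0.5)·(-0.5) + (-1.5)·(-1.5) + (5.5)·(5.5)) / 5 = 37.5/5 = 7.5
  S[A,B] = ((-1.5)·(-1.8333) + (-1.5)·(-2.8333) + (-0.5)·(0.1667) + (-0.5)·(-2.8333) + (-1.5)·(4.1667) + (5.5)·(3.1667)) / 5 = 19.5/5 = 3.9
  S[B,B] = ((-1.8333)·(-1.8333) + (-2.8333)·(-2.8333) + (0.1667)·(0.1667) + (-2.8333)·(-2.8333) + (4.1667)·(4.1667) + (3.1667)·(3.1667)) / 5 = 46.8333/5 = 9.3667

S is symmetric (S[j,i] = S[i,j]). Assembling:

S = [[7.5, 3.9],
 [3.9, 9.3667]]


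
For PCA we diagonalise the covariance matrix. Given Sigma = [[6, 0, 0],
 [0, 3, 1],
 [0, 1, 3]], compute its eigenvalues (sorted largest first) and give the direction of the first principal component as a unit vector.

Step 1 — characteristic polynomial p(λ) = det(λI - Sigma) = λ³ - tr·λ² + c_1·λ - det, where tr = trace, c_1 = sum of the principal 2×2 minors, det = det(Sigma):
  tr = 6 + 3 + 3 = 12,
  c_1 = (6·3 - (0)²) + (6·3 - (0)²) + (3·3 - (1)²) = 18 + 18 + 8 = 44,
  det = 6·(3·3 - (1)²) - (0)·((0)·3 - (1)·(0)) + (0)·((0)·(1) - 3·(0)) = 6·(8) - (0)·(0) + (0)·(0) = 48.
  So p(λ) = λ³ - 12λ² + 44λ - 48.
Step 2 — look for an integer root (rational root theorem: any rational root is an integer divisor of 48). Testing λ = 2:
  p(2) = 8 - 48 + 88 - 48 = 0  ✓
  Dividing out (λ - 2): p(λ) = (λ - 2)(λ² - 10λ + 24).
Step 3 — remaining eigenvalues from the quadratic λ² - 10λ + 24 = 0:
  Δ = 10² - 4·24 = 100 - 96 = 4,  λ = (10 ± √4)/2 = (10 ± 2)/2 = 6 or 4.
  Sorted: λ_1 = 6,  λ_2 = 4,  λ_3 = 2  (check: sum = 12 = tr ✓).

Step 4 — unit eigenvector for λ_1 = 6: v spans the null space of (Sigma - λ_1 I), whose rows are
  r_1 = (0, 0, 0),  r_2 = (0, -3, 1),  r_3 = (0, 1, -3).
  v is orthogonal to every row, so take v ∝ r_2 × r_3 = ((-3)·(-3) - (1)·(1), (1)·(0) - (0)·(-3), (0)·(1) - (-3)·(0)) = (8, 0, 0).
  Rescale (divide by 8): u = (1, 0, 0).
  ||u|| = √((1)² + (0)² + (0)²) = √(1) = 1,  v_1 = u/||u|| ≈ (1, 0, 0) (||v_1|| = 1).

λ_1 = 6,  λ_2 = 4,  λ_3 = 2;  v_1 ≈ (1, 0, 0)


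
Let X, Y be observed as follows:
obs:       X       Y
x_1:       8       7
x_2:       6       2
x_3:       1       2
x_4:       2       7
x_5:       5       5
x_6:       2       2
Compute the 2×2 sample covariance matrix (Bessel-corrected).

Step 1 — column means:
  mean(X) = (8 + 6 + 1 + 2 + 5 + 2) / 6 = 24/6 = 4
  mean(Y) = (7 + 2 + 2 + 7 + 5 + 2) / 6 = 25/6 = 4.1667

Step 2 — sample covariance S[i,j] = (1/(n-1)) · Σ_k (x_{k,i} - mean_i) · (x_{k,j} - mean_j), with n-1 = 5.
  S[X,X] = ((4)·(4) + (2)·(2) + (-3)·(-3) + (-2)·(-2) + (1)·(1) + (-2)·(-2)) / 5 = 38/5 = 7.6
  S[X,Y] = ((4)·(2.8333) + (2)·(-2.1667) + (-3)·(-2.1667) + (-2)·(2.8333) + (1)·(0.8333) + (-2)·(-2.1667)) / 5 = 13/5 = 2.6
  S[Y,Y] = ((2.8333)·(2.8333) + (-2.1667)·(-2.1667) + (-2.1667)·(-2.1667) + (2.8333)·(2.8333) + (0.8333)·(0.8333) + (-2.1667)·(-2.1667)) / 5 = 30.8333/5 = 6.1667

S is symmetric (S[j,i] = S[i,j]). Assembling:

S = [[7.6, 2.6],
 [2.6, 6.1667]]


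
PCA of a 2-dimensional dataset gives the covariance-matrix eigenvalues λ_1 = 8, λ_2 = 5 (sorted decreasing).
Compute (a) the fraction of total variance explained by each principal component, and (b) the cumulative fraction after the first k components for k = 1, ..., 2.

Step 1 — total variance = trace(Sigma) = Σ λ_i = 8 + 5 = 13.

Step 2 — fraction explained by component i = λ_i / Σ λ:
  PC1: 8/13 = 0.6154
  PC2: 5/13 = 0.3846

Step 3 — cumulative fraction after k components = (λ_1 + ... + λ_k) / Σ λ:
  k = 1: 8/13 = 0.6154
  k = 2: (8 + 5)/13 = 13/13 = 1

Summary (fraction, with percent):

explained: PC1 0.6154 (61.54%), PC2 0.3846 (38.46%);  cumulative: 0.6154, 1


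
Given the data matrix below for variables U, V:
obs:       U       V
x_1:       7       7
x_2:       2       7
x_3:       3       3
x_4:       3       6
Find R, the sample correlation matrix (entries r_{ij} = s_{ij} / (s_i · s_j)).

Step 1 — column means:
  mean(U) = (7 + 2 + 3 + 3) / 4 = 15/4 = 3.75
  mean(V) = (7 + 7 + 3 + 6) / 4 = 23/4 = 5.75

Step 2 — sample variances and covariances s[i,j] = (1/(n-1)) · Σ_k (x_{k,i} - mean_i) · (x_{k,j} - mean_j), with n-1 = 3:
  s[U,U] = ((3.25)·(3.25) + (-1.75)·(-1.75) + (-0.75)·(-0.75) + (-0.75)·(-0.75)) / 3 = 14.75/3 = 4.9167
  s[U,V] = ((3.25)·(1.25) + (-1.75)·(1.25) + (-0.75)·(-2.75) + (-0.75)·(0.25)) / 3 = 3.75/3 = 1.25
  s[V,V] = ((1.25)·(1.25) + (1.25)·(1.25) + (-2.75)·(-2.75) + (0.25)·(0.25)) / 3 = 10.75/3 = 3.5833
  Sample standard deviations s_i = √(s[i,i]):
  s(U) = √(4.9167) = 2.2174
  s(V) = √(3.5833) = 1.893

Step 3 — r_{ij} = s_{ij} / (s_i · s_j):
  r[U,U] = 1 (diagonal).
  r[U,V] = 1.25 / (2.2174 · 1.893) = 1.25 / 4.1974 = 0.2978
  r[V,V] = 1 (diagonal).

R is symmetric with unit diagonal. Assembling:

R = [[1, 0.2978],
 [0.2978, 1]]


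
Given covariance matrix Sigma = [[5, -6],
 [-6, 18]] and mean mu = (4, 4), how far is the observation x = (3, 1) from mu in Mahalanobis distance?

Step 1 — centre the observation: (x - mu) = (-1, -3).

Step 2 — invert Sigma. det(Sigma) = 5·18 - (-6)² = 54.
  Sigma^{-1} = (1/det) · [[d, -b], [-b, a]] = [[0.3333, 0.1111],
 [0.1111, 0.0926]].

Step 3 — form the quadratic (x - mu)^T · Sigma^{-1} · (x - mu):
  Sigma^{-1} · (x - mu) = (-0.6667, -0.3889).
  (x - mu)^T · [Sigma^{-1} · (x - mu)] = (-1)·(-0.6667) + (-3)·(-0.3889) = 1.8333.

Step 4 — take square root: d = √(1.8333) ≈ 1.354.

d(x, mu) = √(1.8333) ≈ 1.354


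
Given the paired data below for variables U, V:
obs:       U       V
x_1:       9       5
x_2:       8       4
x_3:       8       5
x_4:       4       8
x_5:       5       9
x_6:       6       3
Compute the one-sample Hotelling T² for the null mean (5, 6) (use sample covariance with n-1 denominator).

Step 1 — sample mean vector:
  mean(U) = (9 + 8 + 8 + 4 + 5 + 6) / 6 = 40/6 = 6.6667
  mean(V) = (5 + 4 + 5 + 8 + 9 + 3) / 6 = 34/6 = 5.6667
  x̄ = (6.6667, 5.6667),  deviation x̄ - mu_0 = (6.6667, 5.6667) - (5, 6) = (1.6667, -0.3333).

Step 2 — sample covariance matrix, S[i,j] = (1/(n-1)) · Σ_k (x_{k,i} - mean_i) · (x_{k,j} - mean_j), divisor n-1 = 5:
  S[U,U] = ((2.3333)·(2.3333) + (1.3333)·(1.3333) + (1.3333)·(1.3333) + (-2.6667)·(-2.6667) + (-1.6667)·(-1.6667) + (-0.6667)·(-0.6667)) / 5 = 19.3333/5 = 3.8667
  S[U,V] = ((2.3333)·(-0.6667) + (1.3333)·(-1.6667) + (1.3333)·(-0.6667) + (-2.6667)·(2.3333) + (-1.6667)·(3.3333) + (-0.6667)·(-2.6667)) / 5 = -14.6667/5 = -2.9333
  S[V,V] = ((-0.6667)·(-0.6667) + (-1.6667)·(-1.6667) + (-0.6667)·(-0.6667) + (2.3333)·(2.3333) + (3.3333)·(3.3333) + (-2.6667)·(-2.6667)) / 5 = 27.3333/5 = 5.4667
  S = [[3.8667, -2.9333],
 [-2.9333, 5.4667]].

Step 3 — invert S. det(S) = 3.8667·5.4667 - (-2.9333)² = 12.5333.
  S^{-1} = (1/det) · [[d, -b], [-b, a]] = [[0.4362, 0.234],
 [0.234, 0.3085]].

Step 4 — quadratic form (x̄ - mu_0)^T · S^{-1} · (x̄ - mu_0):
  S^{-1} · (x̄ - mu_0) = (0.6489, 0.2872),
  (x̄ - mu_0)^T · [...] = (1.6667)·(0.6489) + (-0.3333)·(0.2872) = 0.9858.

Step 5 — scale by n: T² = 6 · 0.9858 = 5.9149.

T² ≈ 5.9149
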